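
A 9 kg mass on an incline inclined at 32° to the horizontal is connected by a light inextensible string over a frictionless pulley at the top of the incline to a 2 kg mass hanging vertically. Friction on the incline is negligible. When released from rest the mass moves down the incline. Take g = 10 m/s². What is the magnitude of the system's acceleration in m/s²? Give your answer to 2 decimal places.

For the mass on the incline: the weight component along the slope is m₁g sin 32° = 9 × 10 × 0.5299 = 47.691 N and the normal force is N = m₁g cos 32° = 76.324 N.
Newton's second law for the mass (down-slope positive): 47.691 − T = 9 a. For the hanging mass (upward positive): T − 2 × 10 = 2 a.
Adding the two equations eliminates T: 27.691 = 11 a, so a = 2.5174 m/s².

2.52 m/s²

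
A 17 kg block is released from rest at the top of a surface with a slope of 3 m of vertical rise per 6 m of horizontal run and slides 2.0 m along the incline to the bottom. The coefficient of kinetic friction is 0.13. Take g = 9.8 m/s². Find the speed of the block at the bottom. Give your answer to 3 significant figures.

The weight component along the incline is mg sin 26.57° = 74.506 N and the normal force is N = mg cos 26.57° = 149.012 N.
Friction up the slope is f = μN = 0.13 × 149.012 = 19.372 N, so the net downslope force is 74.506 − 19.372 = 55.134 N and a = 55.134 / 17 = 3.2432 m/s².
Starting from rest over a distance of 2.0 m, v² = 2aL = 2 × 3.2432 × 2.0 = 12.9728, so v = 3.6018 m/s.

3.60 m/s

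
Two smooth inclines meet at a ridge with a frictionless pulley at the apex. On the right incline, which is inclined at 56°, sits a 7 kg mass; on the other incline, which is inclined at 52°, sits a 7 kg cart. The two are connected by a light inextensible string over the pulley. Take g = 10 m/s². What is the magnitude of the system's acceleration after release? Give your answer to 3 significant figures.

Resolve each weight along its own incline: the 7 kg mass has component 7 × 10 × sin 56° = 58.033 N down its slope, and the 7 kg mass has 7 × 10 × sin 52° = 55.161 N down its slope.
The 7 kg side's 58.033 N exceeds the other side's 55.161 N, so that mass slides down and the 7 kg mass slides up. Taking that direction as positive, Newton's second law for the whole system gives 58.033 − 55.161 = (7 + 7) a, so a = 2.872 / 14 = 0.2051 m/s².

0.205 m/s²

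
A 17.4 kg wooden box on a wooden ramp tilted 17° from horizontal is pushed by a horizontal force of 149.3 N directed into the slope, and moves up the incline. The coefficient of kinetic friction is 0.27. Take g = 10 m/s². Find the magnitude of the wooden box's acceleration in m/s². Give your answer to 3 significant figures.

The horizontal push has components F cos 17° = 149.3 × 0.9563 = 142.776 N up the incline and F sin 17° = 149.3 × 0.2924 = 43.655 N pressing into the surface.
The normal force is therefore N = mg cos 17° + F sin 17° = 166.396 + 43.655 = 210.051 N, and kinetic friction down the slope is μN = 0.27 × 210.051 = 56.714 N.
Along the incline: F cos 17° − mg sin 17° − μN = ma, so 142.776 − 50.878 − 56.714 = 17.4 a, giving a = 2.0221 m/s².

2.02 m/s²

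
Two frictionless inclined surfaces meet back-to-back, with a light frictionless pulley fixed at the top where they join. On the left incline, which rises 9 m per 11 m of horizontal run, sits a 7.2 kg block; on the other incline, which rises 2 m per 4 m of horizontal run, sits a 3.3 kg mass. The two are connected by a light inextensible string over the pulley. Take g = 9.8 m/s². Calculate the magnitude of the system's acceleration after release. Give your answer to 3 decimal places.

2.878 m/s²

Resolve each weight along its own incline: the 7.2 kg mass has component 7.2 × 9.8 × sin 39.29° = 44.681 N down its slope, and the 3.3 kg mass has 3.3 × 9.8 × sin 26.57° = 14.463 N down its slope.
The 7.2 kg side's 44.681 N exceeds the other side's 14.463 N, so that mass slides down and the 3.3 kg mass slides up. Taking that direction as positive, Newton's second law for the whole system gives 44.681 − 14.463 = (7.2 + 3.3) a, so a = 30.218 / 10.5 = 2.8779 m/s².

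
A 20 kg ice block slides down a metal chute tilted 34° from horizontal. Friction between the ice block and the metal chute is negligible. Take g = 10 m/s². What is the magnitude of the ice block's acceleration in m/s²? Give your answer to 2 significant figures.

5.6 m/s²

Resolving the weight along the incline: the component pulling the ice block down the slope is mg sin 34° = 20 × 10 × 0.5592 = 111.840 N, and the normal force is N = mg cos 34° = 20 × 10 × 0.8290 = 165.800 N.
With no friction the net force along the incline is 111.840 N, so a = g sin 34° = 111.840 / 20 = 5.5920 m/s².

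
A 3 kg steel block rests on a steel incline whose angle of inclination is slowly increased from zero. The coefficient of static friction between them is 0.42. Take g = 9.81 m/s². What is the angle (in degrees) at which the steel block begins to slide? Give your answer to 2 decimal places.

At the threshold of sliding, static friction is at its maximum μ_s N and exactly balances the weight component along the incline: mg sin θ = μ_s mg cos θ.
Hence tan θ = μ_s = 0.42, so θ = arctan(0.42) = 22.7824°.

22.78°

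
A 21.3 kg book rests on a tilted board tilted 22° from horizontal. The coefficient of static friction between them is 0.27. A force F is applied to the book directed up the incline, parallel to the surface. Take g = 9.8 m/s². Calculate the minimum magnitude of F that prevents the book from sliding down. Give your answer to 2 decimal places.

25.94 N

The normal force is N = mg cos 22° = 193.540 N. With F at its minimum the book is on the verge of sliding down, so static friction is at its maximum μ_s N = 0.27 × 193.540 = 52.256 N and acts up the slope.
Equilibrium along the incline: F + μ_s N = mg sin 22°, so F = 78.195 − 52.256 = 25.939 N.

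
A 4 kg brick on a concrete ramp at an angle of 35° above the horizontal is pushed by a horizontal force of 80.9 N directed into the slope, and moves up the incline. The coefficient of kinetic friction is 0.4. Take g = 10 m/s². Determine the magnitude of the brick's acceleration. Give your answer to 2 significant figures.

2.9 m/s²

The horizontal push has components F cos 35° = 80.9 × 0.8192 = 66.273 N up the incline and F sin 35° = 80.9 × 0.5736 = 46.404 N pressing into the surface.
The normal force is therefore N = mg cos 35° + F sin 35° = 32.768 + 46.404 = 79.172 N, and kinetic friction down the slope is μN = 0.4 × 79.172 = 31.669 N.
Along the incline: F cos 35° − mg sin 35° − μN = ma, so 66.273 − 22.944 − 31.669 = 4 a, giving a = 2.9150 m/s².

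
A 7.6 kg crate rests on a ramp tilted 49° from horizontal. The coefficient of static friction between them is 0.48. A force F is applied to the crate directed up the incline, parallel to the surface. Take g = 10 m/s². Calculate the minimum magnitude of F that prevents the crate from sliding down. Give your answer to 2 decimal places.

The normal force is N = mg cos 49° = 49.860 N. With F at its minimum the crate is on the verge of sliding down, so static friction is at its maximum μ_s N = 0.48 × 49.860 = 23.933 N and acts up the slope.
Equilibrium along the incline: F + μ_s N = mg sin 49°, so F = 57.358 − 23.933 = 33.425 N.

33.42 N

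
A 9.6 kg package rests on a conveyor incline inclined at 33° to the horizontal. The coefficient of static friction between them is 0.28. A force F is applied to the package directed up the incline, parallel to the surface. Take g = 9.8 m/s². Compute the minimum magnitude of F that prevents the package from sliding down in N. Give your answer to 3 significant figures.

The normal force is N = mg cos 33° = 78.902 N. With F at its minimum the package is on the verge of sliding down, so static friction is at its maximum μ_s N = 0.28 × 78.902 = 22.093 N and acts up the slope.
Equilibrium along the incline: F + μ_s N = mg sin 33°, so F = 51.240 − 22.093 = 29.147 N.

29.1 N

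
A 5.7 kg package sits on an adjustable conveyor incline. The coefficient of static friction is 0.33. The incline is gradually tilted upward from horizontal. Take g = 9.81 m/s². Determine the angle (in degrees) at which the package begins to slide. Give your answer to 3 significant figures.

At the threshold of sliding, static friction is at its maximum μ_s N and exactly balances the weight component along the incline: mg sin θ = μ_s mg cos θ.
Hence tan θ = μ_s = 0.33, so θ = arctan(0.33) = 18.2629°.

18.3°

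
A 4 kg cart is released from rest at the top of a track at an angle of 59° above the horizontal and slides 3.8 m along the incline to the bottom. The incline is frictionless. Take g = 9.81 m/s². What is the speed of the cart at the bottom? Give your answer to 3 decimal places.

The weight component along the incline is mg sin 59° = 33.635 N and the normal force is N = mg cos 59° = 20.210 N.
With no friction, a = g sin 59° = 8.4088 m/s².
Starting from rest over a distance of 3.8 m, v² = 2aL = 2 × 8.4088 × 3.8 = 63.9069, so v = 7.9942 m/s.

7.994 m/s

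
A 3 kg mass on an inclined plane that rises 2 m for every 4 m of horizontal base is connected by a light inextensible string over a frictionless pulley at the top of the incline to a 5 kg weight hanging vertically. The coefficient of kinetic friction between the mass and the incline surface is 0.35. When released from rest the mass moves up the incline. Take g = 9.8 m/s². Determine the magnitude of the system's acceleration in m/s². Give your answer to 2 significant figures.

For the mass on the incline: the weight component along the slope is m₁g sin 26.57° = 3 × 9.8 × 0.4472 = 13.148 N and the normal force is N = m₁g cos 26.57° = 26.296 N.
Kinetic friction opposes the mass's motion up the incline: f = μN = 0.35 × 26.296 = 9.204 N acting down the slope.
Newton's second law for the mass (up-slope positive): T − 13.148 − 9.204 = 3 a. For the hanging weight (downward positive): 5 × 9.8 − T = 5 a.
Adding the two equations eliminates T: 26.648 = 8 a, so a = 3.3310 m/s².

3.3 m/s²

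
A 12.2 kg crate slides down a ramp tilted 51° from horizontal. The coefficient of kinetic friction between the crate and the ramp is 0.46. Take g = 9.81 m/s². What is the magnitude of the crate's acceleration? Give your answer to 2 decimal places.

Resolving the weight along the incline: the component pulling the crate down the slope is mg sin 51° = 12.2 × 9.81 × 0.7771 = 93.005 N, and the normal force is N = mg cos 51° = 12.2 × 9.81 × 0.6293 = 75.316 N.
Kinetic friction acts up the slope with magnitude f = μN = 0.46 × 75.316 = 34.645 N.
Net force along the incline is 93.005 − 34.645 = 58.360 N, so a = 58.360 / 12.2 = 4.7836 m/s².

4.78 m/s²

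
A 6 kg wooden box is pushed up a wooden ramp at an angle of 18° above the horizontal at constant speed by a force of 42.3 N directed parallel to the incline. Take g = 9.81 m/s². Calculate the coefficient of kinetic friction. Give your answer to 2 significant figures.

0.43

At constant speed ΣF = 0 along the incline. The applied 42.3 N acts up the slope; the weight component mg sin 18° = 18.189 N and kinetic friction μN both act down the slope.
So 42.3 = 18.189 + μ × 55.979, giving μ = (42.3 − 18.189) / 55.979 = 0.4307.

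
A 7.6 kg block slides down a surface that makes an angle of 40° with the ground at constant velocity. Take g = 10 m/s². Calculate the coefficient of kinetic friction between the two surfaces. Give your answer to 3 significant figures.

At constant velocity the net force along the incline is zero: mg sin 40° = μ mg cos 40°.
So μ = tan 40° = 0.6428 / 0.7660 = 0.8392.

0.839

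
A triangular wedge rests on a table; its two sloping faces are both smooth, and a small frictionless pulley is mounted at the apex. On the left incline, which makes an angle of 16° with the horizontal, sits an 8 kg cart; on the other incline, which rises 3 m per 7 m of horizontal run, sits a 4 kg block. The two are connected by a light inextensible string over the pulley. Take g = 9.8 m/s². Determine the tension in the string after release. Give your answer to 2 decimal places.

17.50 N

Resolve each weight along its own incline: the 8 kg mass has component 8 × 9.8 × sin 16° = 21.610 N down its slope, and the 4 kg mass has 4 × 9.8 × sin 23.20° = 15.442 N down its slope.
The 8 kg side's 21.610 N exceeds the other side's 15.442 N, so that mass slides down and the 4 kg mass slides up. Taking that direction as positive, Newton's second law for the whole system gives 21.610 − 15.442 = (8 + 4) a, so a = 6.168 / 12 = 0.5140 m/s².
For the 4 kg mass (up-slope positive): T − 15.442 = 4 × 0.5140, so T = 17.498 N.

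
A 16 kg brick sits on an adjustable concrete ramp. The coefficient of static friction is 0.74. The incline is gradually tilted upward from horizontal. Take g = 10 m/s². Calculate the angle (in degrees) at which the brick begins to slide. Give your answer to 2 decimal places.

36.50°

At the threshold of sliding, static friction is at its maximum μ_s N and exactly balances the weight component along the incline: mg sin θ = μ_s mg cos θ.
Hence tan θ = μ_s = 0.74, so θ = arctan(0.74) = 36.5014°.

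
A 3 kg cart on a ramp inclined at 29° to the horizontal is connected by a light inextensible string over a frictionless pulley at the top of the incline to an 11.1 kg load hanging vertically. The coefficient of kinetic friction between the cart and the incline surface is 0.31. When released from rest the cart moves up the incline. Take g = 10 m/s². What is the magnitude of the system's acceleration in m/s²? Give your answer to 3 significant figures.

6.26 m/s²

For the cart on the incline: the weight component along the slope is m₁g sin 29° = 3 × 10 × 0.4848 = 14.544 N and the normal force is N = m₁g cos 29° = 26.239 N.
Kinetic friction opposes the cart's motion up the incline: f = μN = 0.31 × 26.239 = 8.134 N acting down the slope.
Newton's second law for the cart (up-slope positive): T − 14.544 − 8.134 = 3 a. For the hanging load (downward positive): 11.1 × 10 − T = 11.1 a.
Adding the two equations eliminates T: 88.322 = 14.1 a, so a = 6.2640 m/s².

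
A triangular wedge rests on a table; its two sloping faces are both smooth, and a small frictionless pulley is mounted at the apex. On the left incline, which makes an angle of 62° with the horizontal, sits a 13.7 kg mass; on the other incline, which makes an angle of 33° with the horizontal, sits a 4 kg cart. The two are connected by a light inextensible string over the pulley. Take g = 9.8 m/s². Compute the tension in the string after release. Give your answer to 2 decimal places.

Resolve each weight along its own incline: the 13.7 kg mass has component 13.7 × 9.8 × sin 62° = 118.545 N down its slope, and the 4 kg mass has 4 × 9.8 × sin 33° = 21.350 N down its slope.
The 13.7 kg side's 118.545 N exceeds the other side's 21.350 N, so that mass slides down and the 4 kg mass slides up. Taking that direction as positive, Newton's second law for the whole system gives 118.545 − 21.350 = (13.7 + 4) a, so a = 97.195 / 17.7 = 5.4912 m/s².
For the 4 kg mass (up-slope positive): T − 21.350 = 4 × 5.4912, so T = 43.315 N.

43.31 N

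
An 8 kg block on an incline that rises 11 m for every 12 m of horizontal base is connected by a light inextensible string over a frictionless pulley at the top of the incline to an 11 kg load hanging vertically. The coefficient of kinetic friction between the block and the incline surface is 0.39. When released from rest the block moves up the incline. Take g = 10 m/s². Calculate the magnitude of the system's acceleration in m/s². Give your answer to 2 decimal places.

For the block on the incline: the weight component along the slope is m₁g sin 42.51° = 8 × 10 × 0.6757 = 54.056 N and the normal force is N = m₁g cos 42.51° = 58.972 N.
Kinetic friction opposes the block's motion up the incline: f = μN = 0.39 × 58.972 = 22.999 N acting down the slope.
Newton's second law for the block (up-slope positive): T − 54.056 − 22.999 = 8 a. For the hanging load (downward positive): 11 × 10 − T = 11 a.
Adding the two equations eliminates T: 32.945 = 19 a, so a = 1.7339 m/s².

1.73 m/s²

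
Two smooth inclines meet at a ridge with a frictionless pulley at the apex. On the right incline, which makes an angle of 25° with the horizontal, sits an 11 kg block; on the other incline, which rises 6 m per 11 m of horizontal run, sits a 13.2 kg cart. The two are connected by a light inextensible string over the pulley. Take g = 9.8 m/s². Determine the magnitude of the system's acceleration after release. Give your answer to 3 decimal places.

0.677 m/s²

Resolve each weight along its own incline: the 11 kg mass has component 11 × 9.8 × sin 25° = 45.558 N down its slope, and the 13.2 kg mass has 13.2 × 9.8 × sin 28.61° = 61.944 N down its slope.
The 13.2 kg side's 61.944 N exceeds the other side's 45.558 N, so that mass slides down and the 11 kg mass slides up. Taking that direction as positive, Newton's second law for the whole system gives 61.944 − 45.558 = (11 + 13.2) a, so a = 16.386 / 24.2 = 0.6771 m/s².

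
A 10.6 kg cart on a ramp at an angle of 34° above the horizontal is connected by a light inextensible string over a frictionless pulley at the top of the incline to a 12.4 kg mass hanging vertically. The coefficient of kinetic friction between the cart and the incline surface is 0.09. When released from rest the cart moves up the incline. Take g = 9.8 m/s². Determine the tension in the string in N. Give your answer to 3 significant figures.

91.5 N

For the cart on the incline: the weight component along the slope is m₁g sin 34° = 10.6 × 9.8 × 0.5592 = 58.090 N and the normal force is N = m₁g cos 34° = 86.120 N.
Kinetic friction opposes the cart's motion up the incline: f = μN = 0.09 × 86.120 = 7.751 N acting down the slope.
Newton's second law for the cart (up-slope positive): T − 58.090 − 7.751 = 10.6 a. For the hanging mass (downward positive): 12.4 × 9.8 − T = 12.4 a.
Adding the two equations eliminates T: 55.679 = 23 a, so a = 2.4208 m/s².
Then from the hanging mass's equation, T = 12.4 × (9.8 − 2.4208) = 91.502 N.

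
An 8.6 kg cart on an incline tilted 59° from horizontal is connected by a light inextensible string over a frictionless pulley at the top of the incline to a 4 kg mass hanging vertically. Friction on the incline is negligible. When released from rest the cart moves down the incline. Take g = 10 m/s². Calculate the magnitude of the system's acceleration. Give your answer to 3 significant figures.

For the cart on the incline: the weight component along the slope is m₁g sin 59° = 8.6 × 10 × 0.8572 = 73.719 N and the normal force is N = m₁g cos 59° = 44.293 N.
Newton's second law for the cart (down-slope positive): 73.719 − T = 8.6 a. For the hanging mass (upward positive): T − 4 × 10 = 4 a.
Adding the two equations eliminates T: 33.719 = 12.6 a, so a = 2.6761 m/s².

2.68 m/s²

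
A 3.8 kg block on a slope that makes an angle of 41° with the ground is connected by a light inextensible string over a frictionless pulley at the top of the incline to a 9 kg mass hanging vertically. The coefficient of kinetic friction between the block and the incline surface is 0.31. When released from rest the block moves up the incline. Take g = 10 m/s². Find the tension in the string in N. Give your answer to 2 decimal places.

For the block on the incline: the weight component along the slope is m₁g sin 41° = 3.8 × 10 × 0.6561 = 24.932 N and the normal force is N = m₁g cos 41° = 28.679 N.
Kinetic friction opposes the block's motion up the incline: f = μN = 0.31 × 28.679 = 8.890 N acting down the slope.
Newton's second law for the block (up-slope positive): T − 24.932 − 8.890 = 3.8 a. For the hanging mass (downward positive): 9 × 10 − T = 9 a.
Adding the two equations eliminates T: 56.178 = 12.8 a, so a = 4.3889 m/s².
Then from the hanging mass's equation, T = 9 × (10 − 4.3889) = 50.500 N.

50.50 N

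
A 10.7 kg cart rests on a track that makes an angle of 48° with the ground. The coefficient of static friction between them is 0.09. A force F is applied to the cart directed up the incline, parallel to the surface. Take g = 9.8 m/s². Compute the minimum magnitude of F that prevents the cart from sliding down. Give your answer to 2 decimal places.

The normal force is N = mg cos 48° = 70.165 N. With F at its minimum the cart is on the verge of sliding down, so static friction is at its maximum μ_s N = 0.09 × 70.165 = 6.315 N and acts up the slope.
Equilibrium along the incline: F + μ_s N = mg sin 48°, so F = 77.926 − 6.315 = 71.611 N.

71.61 N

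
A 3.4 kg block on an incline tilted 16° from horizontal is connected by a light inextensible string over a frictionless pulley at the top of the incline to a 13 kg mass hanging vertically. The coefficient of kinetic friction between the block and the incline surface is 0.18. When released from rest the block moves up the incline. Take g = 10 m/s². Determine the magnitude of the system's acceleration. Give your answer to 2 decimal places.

7.00 m/s²

For the block on the incline: the weight component along the slope is m₁g sin 16° = 3.4 × 10 × 0.2756 = 9.370 N and the normal force is N = m₁g cos 16° = 32.683 N.
Kinetic friction opposes the block's motion up the incline: f = μN = 0.18 × 32.683 = 5.883 N acting down the slope.
Newton's second law for the block (up-slope positive): T − 9.370 − 5.883 = 3.4 a. For the hanging mass (downward positive): 13 × 10 − T = 13 a.
Adding the two equations eliminates T: 114.747 = 16.4 a, so a = 6.9968 m/s².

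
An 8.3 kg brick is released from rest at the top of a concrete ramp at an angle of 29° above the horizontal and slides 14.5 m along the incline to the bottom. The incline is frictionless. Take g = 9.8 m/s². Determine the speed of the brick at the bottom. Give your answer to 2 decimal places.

11.74 m/s

The weight component along the incline is mg sin 29° = 39.434 N and the normal force is N = mg cos 29° = 71.142 N.
With no friction, a = g sin 29° = 4.7511 m/s².
Starting from rest over a distance of 14.5 m, v² = 2aL = 2 × 4.7511 × 14.5 = 137.7819, so v = 11.7381 m/s.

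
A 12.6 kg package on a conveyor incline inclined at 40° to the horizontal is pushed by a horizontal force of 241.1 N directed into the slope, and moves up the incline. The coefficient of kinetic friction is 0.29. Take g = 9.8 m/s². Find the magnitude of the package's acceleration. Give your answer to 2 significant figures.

The horizontal push has components F cos 40° = 241.1 × 0.7660 = 184.683 N up the incline and F sin 40° = 241.1 × 0.6428 = 154.979 N pressing into the surface.
The normal force is therefore N = mg cos 40° + F sin 40° = 94.586 + 154.979 = 249.565 N, and kinetic friction down the slope is μN = 0.29 × 249.565 = 72.374 N.
Along the incline: F cos 40° − mg sin 40° − μN = ma, so 184.683 − 79.373 − 72.374 = 12.6 a, giving a = 2.6140 m/s².

2.6 m/s²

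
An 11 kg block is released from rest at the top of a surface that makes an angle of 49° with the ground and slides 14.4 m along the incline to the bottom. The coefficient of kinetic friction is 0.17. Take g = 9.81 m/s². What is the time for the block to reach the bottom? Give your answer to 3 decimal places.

2.136 s

The weight component along the incline is mg sin 49° = 81.441 N and the normal force is N = mg cos 49° = 70.795 N.
Friction up the slope is f = μN = 0.17 × 70.795 = 12.035 N, so the net downslope force is 81.441 − 12.035 = 69.406 N and a = 69.406 / 11 = 6.3096 m/s².
Starting from rest, L = ½at², so t = √(2L/a) = √(2 × 14.4 / 6.3096) = 2.1365 s.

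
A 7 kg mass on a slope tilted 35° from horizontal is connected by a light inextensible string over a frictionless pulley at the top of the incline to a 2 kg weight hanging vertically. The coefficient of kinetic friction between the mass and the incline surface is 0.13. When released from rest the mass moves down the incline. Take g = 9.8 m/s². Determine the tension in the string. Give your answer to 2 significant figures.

22 N

For the mass on the incline: the weight component along the slope is m₁g sin 35° = 7 × 9.8 × 0.5736 = 39.349 N and the normal force is N = m₁g cos 35° = 56.194 N.
Kinetic friction opposes the mass's motion down the incline: f = μN = 0.13 × 56.194 = 7.305 N acting up the slope.
Newton's second law for the mass (down-slope positive): 39.349 − 7.305 − T = 7 a. For the hanging weight (upward positive): T − 2 × 9.8 = 2 a.
Adding the two equations eliminates T: 12.444 = 9 a, so a = 1.3827 m/s².
Then from the hanging weight's equation, T = 2 × (9.8 + 1.3827) = 22.365 N.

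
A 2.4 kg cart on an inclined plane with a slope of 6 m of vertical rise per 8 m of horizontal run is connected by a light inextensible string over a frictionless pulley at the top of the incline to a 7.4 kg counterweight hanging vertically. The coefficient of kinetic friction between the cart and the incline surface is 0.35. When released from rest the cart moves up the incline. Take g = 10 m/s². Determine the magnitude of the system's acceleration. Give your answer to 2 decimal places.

5.40 m/s²

For the cart on the incline: the weight component along the slope is m₁g sin 36.87° = 2.4 × 10 × 0.6000 = 14.400 N and the normal force is N = m₁g cos 36.87° = 19.200 N.
Kinetic friction opposes the cart's motion up the incline: f = μN = 0.35 × 19.200 = 6.720 N acting down the slope.
Newton's second law for the cart (up-slope positive): T − 14.400 − 6.720 = 2.4 a. For the hanging counterweight (downward positive): 7.4 × 10 − T = 7.4 a.
Adding the two equations eliminates T: 52.880 = 9.8 a, so a = 5.3959 m/s².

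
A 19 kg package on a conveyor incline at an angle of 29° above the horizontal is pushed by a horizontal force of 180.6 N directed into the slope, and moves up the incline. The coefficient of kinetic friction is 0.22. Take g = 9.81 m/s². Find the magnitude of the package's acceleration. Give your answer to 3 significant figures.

0.656 m/s²

The horizontal push has components F cos 29° = 180.6 × 0.8746 = 157.953 N up the incline and F sin 29° = 180.6 × 0.4848 = 87.555 N pressing into the surface.
The normal force is therefore N = mg cos 29° + F sin 29° = 163.017 + 87.555 = 250.572 N, and kinetic friction down the slope is μN = 0.22 × 250.572 = 55.126 N.
Along the incline: F cos 29° − mg sin 29° − μN = ma, so 157.953 − 90.362 − 55.126 = 19 a, giving a = 0.6561 m/s².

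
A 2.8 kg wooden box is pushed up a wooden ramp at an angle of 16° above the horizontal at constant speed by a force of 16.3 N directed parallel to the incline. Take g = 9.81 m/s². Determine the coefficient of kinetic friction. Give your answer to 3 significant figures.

At constant speed ΣF = 0 along the incline. The applied 16.3 N acts up the slope; the weight component mg sin 16° = 7.571 N and kinetic friction μN both act down the slope.
So 16.3 = 7.571 + μ × 26.404, giving μ = (16.3 − 7.571) / 26.404 = 0.3306.

0.331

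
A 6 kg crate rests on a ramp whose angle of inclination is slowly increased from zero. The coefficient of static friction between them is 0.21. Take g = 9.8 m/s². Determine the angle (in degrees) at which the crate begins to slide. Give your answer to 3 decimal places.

At the threshold of sliding, static friction is at its maximum μ_s N and exactly balances the weight component along the incline: mg sin θ = μ_s mg cos θ.
Hence tan θ = μ_s = 0.21, so θ = arctan(0.21) = 11.8598°.

11.860°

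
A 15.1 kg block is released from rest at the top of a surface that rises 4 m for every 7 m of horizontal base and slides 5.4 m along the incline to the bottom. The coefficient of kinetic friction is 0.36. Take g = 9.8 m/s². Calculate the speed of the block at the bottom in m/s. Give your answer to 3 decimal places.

The weight component along the incline is mg sin 29.74° = 73.419 N and the normal force is N = mg cos 29.74° = 128.483 N.
Friction up the slope is f = μN = 0.36 × 128.483 = 46.254 N, so the net downslope force is 73.419 − 46.254 = 27.165 N and a = 27.165 / 15.1 = 1.7990 m/s².
Starting from rest over a distance of 5.4 m, v² = 2aL = 2 × 1.7990 × 5.4 = 19.4292, so v = 4.4079 m/s.

4.408 m/s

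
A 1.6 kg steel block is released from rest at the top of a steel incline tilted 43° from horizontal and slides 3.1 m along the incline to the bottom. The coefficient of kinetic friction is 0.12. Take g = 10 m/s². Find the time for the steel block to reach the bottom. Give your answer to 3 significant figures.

1.02 s

The weight component along the incline is mg sin 43° = 10.912 N and the normal force is N = mg cos 43° = 11.702 N.
Friction up the slope is f = μN = 0.12 × 11.702 = 1.404 N, so the net downslope force is 10.912 − 1.404 = 9.508 N and a = 9.508 / 1.6 = 5.9425 m/s².
Starting from rest, L = ½at², so t = √(2L/a) = √(2 × 3.1 / 5.9425) = 1.0214 s.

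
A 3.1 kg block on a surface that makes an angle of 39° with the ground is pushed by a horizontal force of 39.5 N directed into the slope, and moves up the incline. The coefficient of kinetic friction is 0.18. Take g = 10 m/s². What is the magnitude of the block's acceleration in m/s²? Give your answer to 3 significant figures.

0.767 m/s²

The horizontal push has components F cos 39° = 39.5 × 0.7771 = 30.695 N up the incline and F sin 39° = 39.5 × 0.6293 = 24.857 N pressing into the surface.
The normal force is therefore N = mg cos 39° + F sin 39° = 24.090 + 24.857 = 48.947 N, and kinetic friction down the slope is μN = 0.18 × 48.947 = 8.810 N.
Along the incline: F cos 39° − mg sin 39° − μN = ma, so 30.695 − 19.508 − 8.810 = 3.1 a, giving a = 0.7668 m/s².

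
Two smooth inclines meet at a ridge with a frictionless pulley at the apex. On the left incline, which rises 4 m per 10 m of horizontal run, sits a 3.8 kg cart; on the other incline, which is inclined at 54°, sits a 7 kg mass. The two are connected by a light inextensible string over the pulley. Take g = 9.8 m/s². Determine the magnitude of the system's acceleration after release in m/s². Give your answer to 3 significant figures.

Resolve each weight along its own incline: the 3.8 kg mass has component 3.8 × 9.8 × sin 21.80° = 13.831 N down its slope, and the 7 kg mass has 7 × 9.8 × sin 54° = 55.499 N down its slope.
The 7 kg side's 55.499 N exceeds the other side's 13.831 N, so that mass slides down and the 3.8 kg mass slides up. Taking that direction as positive, Newton's second law for the whole system gives 55.499 − 13.831 = (3.8 + 7) a, so a = 41.668 / 10.8 = 3.8581 m/s².

3.86 m/s²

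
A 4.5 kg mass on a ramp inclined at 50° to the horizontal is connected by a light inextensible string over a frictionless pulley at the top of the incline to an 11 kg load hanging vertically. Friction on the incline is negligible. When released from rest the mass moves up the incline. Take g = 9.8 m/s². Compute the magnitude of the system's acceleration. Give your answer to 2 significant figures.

4.8 m/s²

For the mass on the incline: the weight component along the slope is m₁g sin 50° = 4.5 × 9.8 × 0.7660 = 33.781 N and the normal force is N = m₁g cos 50° = 28.347 N.
Newton's second law for the mass (up-slope positive): T − 33.781 = 4.5 a. For the hanging load (downward positive): 11 × 9.8 − T = 11 a.
Adding the two equations eliminates T: 74.019 = 15.5 a, so a = 4.7754 m/s².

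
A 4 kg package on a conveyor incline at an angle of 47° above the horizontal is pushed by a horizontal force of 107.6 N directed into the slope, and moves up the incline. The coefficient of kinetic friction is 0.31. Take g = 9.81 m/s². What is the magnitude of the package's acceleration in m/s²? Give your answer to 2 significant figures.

3.0 m/s²

The horizontal push has components F cos 47° = 107.6 × 0.6820 = 73.383 N up the incline and F sin 47° = 107.6 × 0.7314 = 78.699 N pressing into the surface.
The normal force is therefore N = mg cos 47° + F sin 47° = 26.762 + 78.699 = 105.461 N, and kinetic friction down the slope is μN = 0.31 × 105.461 = 32.693 N.
Along the incline: F cos 47° − mg sin 47° − μN = ma, so 73.383 − 28.700 − 32.693 = 4 a, giving a = 2.9975 m/s².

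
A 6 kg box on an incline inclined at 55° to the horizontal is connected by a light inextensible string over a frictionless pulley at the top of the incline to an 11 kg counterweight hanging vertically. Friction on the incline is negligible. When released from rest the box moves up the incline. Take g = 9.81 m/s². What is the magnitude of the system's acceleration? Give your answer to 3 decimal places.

3.511 m/s²

For the box on the incline: the weight component along the slope is m₁g sin 55° = 6 × 9.81 × 0.8192 = 48.218 N and the normal force is N = m₁g cos 55° = 33.761 N.
Newton's second law for the box (up-slope positive): T − 48.218 = 6 a. For the hanging counterweight (downward positive): 11 × 9.81 − T = 11 a.
Adding the two equations eliminates T: 59.692 = 17 a, so a = 3.5113 m/s².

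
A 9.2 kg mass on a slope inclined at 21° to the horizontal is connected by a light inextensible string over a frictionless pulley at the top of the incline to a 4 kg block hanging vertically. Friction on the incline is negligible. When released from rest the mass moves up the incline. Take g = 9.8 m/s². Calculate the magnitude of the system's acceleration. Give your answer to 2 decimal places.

For the mass on the incline: the weight component along the slope is m₁g sin 21° = 9.2 × 9.8 × 0.3584 = 32.313 N and the normal force is N = m₁g cos 21° = 84.172 N.
Newton's second law for the mass (up-slope positive): T − 32.313 = 9.2 a. For the hanging block (downward positive): 4 × 9.8 − T = 4 a.
Adding the two equations eliminates T: 6.887 = 13.2 a, so a = 0.5217 m/s².

0.52 m/s²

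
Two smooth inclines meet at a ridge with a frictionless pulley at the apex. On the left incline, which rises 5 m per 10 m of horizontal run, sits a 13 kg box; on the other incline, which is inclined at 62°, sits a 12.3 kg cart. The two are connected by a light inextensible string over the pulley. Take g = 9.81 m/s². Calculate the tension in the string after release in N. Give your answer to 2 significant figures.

Resolve each weight along its own incline: the 13 kg mass has component 13 × 9.81 × sin 26.57° = 57.033 N down its slope, and the 12.3 kg mass has 12.3 × 9.81 × sin 62° = 106.539 N down its slope.
The 12.3 kg side's 106.539 N exceeds the other side's 57.033 N, so that mass slides down and the 13 kg mass slides up. Taking that direction as positive, Newton's second law for the whole system gives 106.539 − 57.033 = (13 + 12.3) a, so a = 49.506 / 25.3 = 1.9568 m/s².
For the 13 kg mass (up-slope positive): T − 57.033 = 13 × 1.9568, so T = 82.471 N.

82 N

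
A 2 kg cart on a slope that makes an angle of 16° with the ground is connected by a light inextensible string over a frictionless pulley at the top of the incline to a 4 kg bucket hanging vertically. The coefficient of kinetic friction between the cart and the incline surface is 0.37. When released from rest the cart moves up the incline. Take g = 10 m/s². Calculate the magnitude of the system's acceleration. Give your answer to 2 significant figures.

For the cart on the incline: the weight component along the slope is m₁g sin 16° = 2 × 10 × 0.2756 = 5.512 N and the normal force is N = m₁g cos 16° = 19.225 N.
Kinetic friction opposes the cart's motion up the incline: f = μN = 0.37 × 19.225 = 7.113 N acting down the slope.
Newton's second law for the cart (up-slope positive): T − 5.512 − 7.113 = 2 a. For the hanging bucket (downward positive): 4 × 10 − T = 4 a.
Adding the two equations eliminates T: 27.375 = 6 a, so a = 4.5625 m/s².

4.6 m/s²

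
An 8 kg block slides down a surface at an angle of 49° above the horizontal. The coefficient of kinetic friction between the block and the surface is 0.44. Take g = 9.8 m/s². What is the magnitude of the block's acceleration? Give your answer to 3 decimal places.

Resolving the weight along the incline: the component pulling the block down the slope is mg sin 49° = 8 × 9.8 × 0.7547 = 59.168 N, and the normal force is N = mg cos 49° = 8 × 9.8 × 0.6561 = 51.438 N.
Kinetic friction acts up the slope with magnitude f = μN = 0.44 × 51.438 = 22.633 N.
Net force along the incline is 59.168 − 22.633 = 36.535 N, so a = 36.535 / 8 = 4.5669 m/s².

4.567 m/s²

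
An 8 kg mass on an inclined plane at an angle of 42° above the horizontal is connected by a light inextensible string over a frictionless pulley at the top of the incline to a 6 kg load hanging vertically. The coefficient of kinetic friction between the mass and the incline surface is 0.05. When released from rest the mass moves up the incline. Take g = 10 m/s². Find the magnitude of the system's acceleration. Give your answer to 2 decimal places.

0.25 m/s²

For the mass on the incline: the weight component along the slope is m₁g sin 42° = 8 × 10 × 0.6691 = 53.528 N and the normal force is N = m₁g cos 42° = 59.452 N.
Kinetic friction opposes the mass's motion up the incline: f = μN = 0.05 × 59.452 = 2.973 N acting down the slope.
Newton's second law for the mass (up-slope positive): T − 53.528 − 2.973 = 8 a. For the hanging load (downward positive): 6 × 10 − T = 6 a.
Adding the two equations eliminates T: 3.499 = 14 a, so a = 0.2499 m/s².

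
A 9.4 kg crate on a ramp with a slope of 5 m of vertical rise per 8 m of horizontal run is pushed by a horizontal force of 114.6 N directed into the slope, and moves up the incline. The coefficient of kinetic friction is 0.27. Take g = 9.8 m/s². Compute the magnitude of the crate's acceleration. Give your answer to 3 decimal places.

1.156 m/s²

The horizontal push has components F cos 32.01° = 114.6 × 0.8480 = 97.181 N up the incline and F sin 32.01° = 114.6 × 0.5300 = 60.738 N pressing into the surface.
The normal force is therefore N = mg cos 32.01° + F sin 32.01° = 78.118 + 60.738 = 138.856 N, and kinetic friction down the slope is μN = 0.27 × 138.856 = 37.491 N.
Along the incline: F cos 32.01° − mg sin 32.01° − μN = ma, so 97.181 − 48.824 − 37.491 = 9.4 a, giving a = 1.1560 m/s².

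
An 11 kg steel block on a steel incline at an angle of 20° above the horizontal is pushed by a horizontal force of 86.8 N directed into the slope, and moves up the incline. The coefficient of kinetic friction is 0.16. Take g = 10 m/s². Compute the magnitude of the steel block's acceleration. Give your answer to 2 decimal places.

The horizontal push has components F cos 20° = 86.8 × 0.9397 = 81.566 N up the incline and F sin 20° = 86.8 × 0.3420 = 29.686 N pressing into the surface.
The normal force is therefore N = mg cos 20° + F sin 20° = 103.367 + 29.686 = 133.053 N, and kinetic friction down the slope is μN = 0.16 × 133.053 = 21.288 N.
Along the incline: F cos 20° − mg sin 20° − μN = ma, so 81.566 − 37.620 − 21.288 = 11 a, giving a = 2.0598 m/s².

2.06 m/s²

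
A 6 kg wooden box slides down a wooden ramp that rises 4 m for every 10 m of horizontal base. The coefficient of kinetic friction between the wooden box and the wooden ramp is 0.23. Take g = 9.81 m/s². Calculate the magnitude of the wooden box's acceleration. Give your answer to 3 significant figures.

Resolving the weight along the incline: the component pulling the wooden box down the slope is mg sin 21.80° = 6 × 9.81 × 0.3714 = 21.861 N, and the normal force is N = mg cos 21.80° = 6 × 9.81 × 0.9285 = 54.652 N.
Kinetic friction acts up the slope with magnitude f = μN = 0.23 × 54.652 = 12.570 N.
Net force along the incline is 21.861 − 12.570 = 9.291 N, so a = 9.291 / 6 = 1.5485 m/s².

1.55 m/s²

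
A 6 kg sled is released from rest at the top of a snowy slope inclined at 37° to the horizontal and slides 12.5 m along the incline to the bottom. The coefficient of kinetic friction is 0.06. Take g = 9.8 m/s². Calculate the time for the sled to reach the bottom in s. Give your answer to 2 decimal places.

2.15 s

The weight component along the incline is mg sin 37° = 35.387 N and the normal force is N = mg cos 37° = 46.960 N.
Friction up the slope is f = μN = 0.06 × 46.960 = 2.818 N, so the net downslope force is 35.387 − 2.818 = 32.569 N and a = 32.569 / 6 = 5.4282 m/s².
Starting from rest, L = ½at², so t = √(2L/a) = √(2 × 12.5 / 5.4282) = 2.1461 s.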